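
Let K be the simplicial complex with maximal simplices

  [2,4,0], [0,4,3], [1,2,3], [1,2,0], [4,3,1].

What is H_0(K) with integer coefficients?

H_0 ≅ Z.

Fix the vertex order 0 < 1 < 2 < 3 < 4 and write every simplex with vertices in increasing order. Then dim K = 2 and the simplices of K are:

  0-simplices (5): [0], [1], [2], [3], [4]
  1-simplices (10): [0,1], [0,2], [0,3], [0,4], [1,2], [1,3], [1,4], [2,3], [2,4], [3,4]
  2-simplices (5): [0,1,2], [0,2,4], [0,3,4], [1,2,3], [1,3,4]

so the chain groups are C_0 ≅ Z^5, C_1 ≅ Z^10, C_2 ≅ Z^5.

Boundary ∂_1: C_1 → C_0 is given by ∂[p,q] = [q] − [p]. For instance
  ∂[1,2] = [2] − [1].
The resulting 5×10 matrix has rank 4, and its Smith normal form has invariant factors (1,1,1,1).

Boundary ∂_2: C_2 → C_1 sends each 2-simplex [p,q,r] to [q,r] − [p,r] + [p,q]. For instance
  ∂[1,3,4] = [3,4] − [1,4] + [1,3],
  ∂[0,3,4] = [3,4] − [0,4] + [0,3].
This gives a 10×5 integer matrix of rank 5; reducing to Smith normal form yields diagonal entries (1,1,1,1,1).

Now H_k = ker ∂_k / im ∂_{k+1}, so:

  H_0: rank C_0 − rank ∂_1 = 5 − 4 = 1, and the invariant factors of ∂_1 are all 1, so H_0 ≅ Z.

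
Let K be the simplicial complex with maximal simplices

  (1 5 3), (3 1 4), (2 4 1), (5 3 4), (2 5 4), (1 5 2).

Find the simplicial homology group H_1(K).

Order the vertices as 1 < 2 < 3 < 4 < 5. Listing each simplex with vertices in this order, K has dimension 2 with simplices:

  0-simplices (5): [1], [2], [3], [4], [5]
  1-simplices (9): [1,2], [1,3], [1,4], [1,5], [2,4], [2,5], [3,4], [3,5], [4,5]
  2-simplices (6): [1,2,4], [1,2,5], [1,3,4], [1,3,5], [2,4,5], [3,4,5]

Hence C_0 ≅ Z^5, C_1 ≅ Z^9, C_2 ≅ Z^6.

Boundary ∂_1: C_1 → C_0 is given by ∂[p,q] = [q] − [p]. For instance
  ∂[1,4] = [4] − [1].
This gives a 5×9 integer matrix of rank 4; reducing to Smith normal form yields diagonal entries (1,1,1,1).

∂_2: C_2 → C_1 maps a triangle to the signed sum of its edges. For instance
  ∂[1,3,4] = [3,4] − [1,4] + [1,3],
  ∂[3,4,5] = [4,5] − [3,5] + [3,4].
This gives a 9×6 integer matrix of rank 5; reducing to Smith normal form yields diagonal entries (1,1,1,1,1).

Computing H_k = (kernel of ∂_k) / (image of ∂_{k+1}):

  H_1: rank ker ∂_1 − rank ∂_2 = (9 − 4) − 5 = 0, and the invariant factors of ∂_2 are all 1, so H_1 = 0.

H_1 ≅ 0.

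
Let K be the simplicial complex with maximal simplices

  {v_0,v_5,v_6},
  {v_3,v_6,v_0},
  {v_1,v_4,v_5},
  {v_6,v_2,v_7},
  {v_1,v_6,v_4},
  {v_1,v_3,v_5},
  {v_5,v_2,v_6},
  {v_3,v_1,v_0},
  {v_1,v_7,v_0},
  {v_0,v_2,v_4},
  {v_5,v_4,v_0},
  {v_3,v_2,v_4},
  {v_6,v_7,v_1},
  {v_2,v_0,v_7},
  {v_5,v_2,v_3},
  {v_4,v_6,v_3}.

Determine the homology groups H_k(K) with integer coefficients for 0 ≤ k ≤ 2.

H_0 ≅ Z,  H_1 ≅ Z^2,  H_2 ≅ Z.

K has 8 vertices, 24 edges, 16 triangles.
rank ∂_0 = 0, rank ∂_1 = 7 ⇒ b_0 = 8 − 0 − 7 = 1; all invariant factors of ∂_1 are 1 so no torsion. So H_0 ≅ Z.
rank ∂_1 = 7, rank ∂_2 = 15 ⇒ b_1 = 24 − 7 − 15 = 2; all invariant factors of ∂_2 are 1 so no torsion. So H_1 ≅ Z^2.
rank ∂_2 = 15, rank ∂_3 = 0 ⇒ b_2 = 16 − 15 − 0 = 1. So H_2 ≅ Z.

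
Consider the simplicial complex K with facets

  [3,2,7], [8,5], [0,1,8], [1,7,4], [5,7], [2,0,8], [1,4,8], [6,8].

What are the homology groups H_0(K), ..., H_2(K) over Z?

We work with the vertex ordering 0 < 1 < 2 < 3 < 4 < 5 < 6 < 7 < 8. The simplices of K, each written with vertices in increasing order, are:

  0-simplices (9): [0], [1], [2], [3], [4], [5], [6], [7], [8]
  1-simplices (15): [0,1], [0,2], [0,8], [1,4], [1,7], [1,8], [2,3], [2,7], [2,8], [3,7], [4,7], [4,8], [5,7], [5,8], [6,8]
  2-simplices (5): [0,1,8], [0,2,8], [1,4,7], [1,4,8], [2,3,7]

Hence C_0 ≅ Z^9, C_1 ≅ Z^15, C_2 ≅ Z^5.

∂_1: C_1 → C_0 sends each edge [p,q] (with p < q) to q − p.
This gives a 9×15 integer matrix of rank 8; reducing to Smith normal form yields diagonal entries (1,1,1,1,1,1,1,1).

Boundary ∂_2: C_2 → C_1 sends each 2-simplex [p,q,r] to [q,r] − [p,r] + [p,q]. For instance
  ∂[1,4,8] = [4,8] − [1,8] + [1,4],
  ∂[0,2,8] = [2,8] − [0,8] + [0,2].
The 15×5 boundary matrix has rank 5 and Smith normal form diag(1,1,1,1,1).

From H_k ≅ ker(∂_k) / im(∂_{k+1}) we obtain:

  H_0: rank C_0 − rank ∂_1 = 9 − 8 = 1, and the invariant factors of ∂_1 are all 1, so H_0 ≅ Z.
  H_1: rank ker ∂_1 − rank ∂_2 = (15 − 8) − 5 = 2, and the invariant factors of ∂_2 are all 1, so H_1 ≅ Z^2.
  H_2: rank ker ∂_2 − rank ∂_3 = (5 − 5) − 0 = 0, and there is no ∂_3, so H_2 ≅ 0.

H_0 = Z,  H_1 = Z^2,  H_2 = 0.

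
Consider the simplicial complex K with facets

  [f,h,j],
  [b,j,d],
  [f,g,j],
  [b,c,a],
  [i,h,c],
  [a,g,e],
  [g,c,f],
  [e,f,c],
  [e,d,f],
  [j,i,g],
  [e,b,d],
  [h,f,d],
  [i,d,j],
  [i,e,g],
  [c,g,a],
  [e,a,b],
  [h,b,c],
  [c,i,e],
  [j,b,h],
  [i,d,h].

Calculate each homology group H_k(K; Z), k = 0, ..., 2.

Order the vertices as a < b < c < d < e < f < g < h < i < j. Listing each simplex with vertices in this order, K has dimension 2 with simplices:

  0-simplices (10): a, b, c, d, e, f, g, h, i, j
  1-simplices (30): ab, ac, ae, ag, bc, bd, be, bh, bj, ce, cf, cg, ch, ci, de, df, dh, di, dj, ef, eg, ei, fg, fh, fj, gi, gj, hi, hj, ij
  2-simplices (20): abc, abe, acg, aeg, bch, bde, bdj, bhj, cef, cei, cfg, chi, def, dfh, dhi, dij, egi, fgj, fhj, gij

so the chain groups are C_0 ≅ Z^10, C_1 ≅ Z^30, C_2 ≅ Z^20.

The boundary map ∂_1: C_1 → C_0 is given by ∂[p,q] = [q] − [p].
The 10×30 boundary matrix has rank 9 and Smith normal form diag(1,1,1,1,1,1,1,1,1).

∂_2: C_2 → C_1 maps a triangle to the signed sum of its edges. For instance
  ∂abc = bc − ac + ab,
  ∂def = ef − df + de.
This gives a 30×20 integer matrix of rank 20; reducing to Smith normal form yields diagonal entries (1,1,1,1,1,1,1,1,1,1,1,1,1,1,1,1,1,1,1,2).

From H_k ≅ ker(∂_k) / im(∂_{k+1}) we obtain:

  H_0: rank C_0 − rank ∂_1 = 10 − 9 = 1, and the invariant factors of ∂_1 are all 1, so H_0 = Z.
  H_1: rank ker ∂_1 − rank ∂_2 = (30 − 9) − 20 = 1, and ∂_2 has invariant factor 2 > 1, so H_1 = Z ⊕ Z/2Z.
  H_2: rank ker ∂_2 − rank ∂_3 = (20 − 20) − 0 = 0, and there is no ∂_3, so H_2 = 0.

As a check, the Euler characteristic is 10 − 30 + 20 = 0, which agrees with 1 − 1 + 0 = 0.

H_0 ≅ Z,  H_1 ≅ Z ⊕ Z/2Z,  H_2 = 0.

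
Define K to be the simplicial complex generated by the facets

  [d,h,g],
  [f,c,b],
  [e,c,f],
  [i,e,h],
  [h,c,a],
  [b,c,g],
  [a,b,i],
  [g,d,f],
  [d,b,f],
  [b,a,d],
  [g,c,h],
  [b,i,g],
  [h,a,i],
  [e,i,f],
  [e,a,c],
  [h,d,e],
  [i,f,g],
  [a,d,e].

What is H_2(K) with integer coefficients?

Fix the vertex order a < b < c < d < e < f < g < h < i and write every simplex with vertices in increasing order. Then dim K = 2 and the simplices of K are:

  0-simplices (9): a, b, c, d, e, f, g, h, i
  1-simplices (27): ab, ac, ad, ae, ah, ai, bc, bd, bf, bg, bi, ce, cf, cg, ch, de, df, dg, dh, ef, eh, ei, fg, fi, gh, gi, hi
  2-simplices (18): abd, abi, ace, ach, ade, ahi, bcf, bcg, bdf, bgi, cef, cgh, deh, dfg, dgh, efi, ehi, fgi

Hence C_0 ≅ Z^9, C_1 ≅ Z^27, C_2 ≅ Z^18.

Boundary ∂_1: C_1 → C_0 maps an edge to its endpoints' difference, ∂[p,q] = q − p. For instance
  ∂fi = i − f.
This gives a 9×27 integer matrix of rank 8; reducing to Smith normal form yields diagonal entries (1,1,1,1,1,1,1,1).

∂_2: C_2 → C_1 maps a triangle to the signed sum of its edges. For instance
  ∂bdf = df − bf + bd,
  ∂bcg = cg − bg + bc.
This gives a 27×18 integer matrix of rank 18; reducing to Smith normal form yields diagonal entries (1,1,1,1,1,1,1,1,1,1,1,1,1,1,1,1,1,2).

Computing H_k = (kernel of ∂_k) / (image of ∂_{k+1}):

  H_2: rank ker ∂_2 − rank ∂_3 = (18 − 18) − 0 = 0, and there is no ∂_3, so H_2 = 0.

(K is a triangulation of the Klein bottle.)

H_2 = 0.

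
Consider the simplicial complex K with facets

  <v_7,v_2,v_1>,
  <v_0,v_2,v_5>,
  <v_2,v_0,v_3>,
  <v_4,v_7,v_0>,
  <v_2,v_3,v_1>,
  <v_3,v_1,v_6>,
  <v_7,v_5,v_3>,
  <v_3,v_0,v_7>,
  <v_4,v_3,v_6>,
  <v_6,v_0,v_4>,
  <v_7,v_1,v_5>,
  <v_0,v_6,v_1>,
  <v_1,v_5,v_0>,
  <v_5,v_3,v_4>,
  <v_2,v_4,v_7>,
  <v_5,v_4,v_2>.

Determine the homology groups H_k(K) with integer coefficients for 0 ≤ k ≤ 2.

H_0 = Z,  H_1 = Z^2,  H_2 = Z.

Take the total order v_0 < v_1 < v_2 < v_3 < v_4 < v_5 < v_6 < v_7 on the vertex set. Then K (dimension 2) consists of the simplices:

  0-simplices (8): [v_0], [v_1], [v_2], [v_3], [v_4], [v_5], [v_6], [v_7]
  1-simplices (24): (24 of them)
  2-simplices (16): (16 of them)

Hence C_0 ≅ Z^8, C_1 ≅ Z^24, C_2 ≅ Z^16.

Boundary ∂_1: C_1 → C_0 is given by ∂[p,q] = [q] − [p].
The resulting 8×24 matrix has rank 7, and its Smith normal form has invariant factors (1,1,1,1,1,1,1).

The boundary map ∂_2: C_2 → C_1 sends each 2-simplex [p,q,r] to [q,r] − [p,r] + [p,q]. For instance
  ∂[v_0,v_1,v_5] = [v_1,v_5] − [v_0,v_5] + [v_0,v_1],
  ∂[v_0,v_3,v_7] = [v_3,v_7] − [v_0,v_7] + [v_0,v_3].
As a 24×16 matrix over Z this has rank 15, with invariant factors (1,1,1,1,1,1,1,1,1,1,1,1,1,1,1).

Computing H_k = (kernel of ∂_k) / (image of ∂_{k+1}):

  H_0: rank C_0 − rank ∂_1 = 8 − 7 = 1, and the invariant factors of ∂_1 are all 1, so H_0 = Z.
  H_1: rank ker ∂_1 − rank ∂_2 = (24 − 7) − 15 = 2, and the invariant factors of ∂_2 are all 1, so H_1 = Z^2.
  H_2: rank ker ∂_2 − rank ∂_3 = (16 − 15) − 0 = 1, and there is no ∂_3, so H_2 = Z.

As a check, the Euler characteristic is 8 − 24 + 16 = 0, which agrees with 1 − 2 + 1 = 0.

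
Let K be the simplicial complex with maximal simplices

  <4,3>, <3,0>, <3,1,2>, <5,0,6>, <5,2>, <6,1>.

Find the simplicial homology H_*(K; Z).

We work with the vertex ordering 0 < 1 < 2 < 3 < 4 < 5 < 6. The simplices of K, each written with vertices in increasing order, are:

  0-simplices (7): [0], [1], [2], [3], [4], [5], [6]
  1-simplices (10): [0,3], [0,5], [0,6], [1,2], [1,3], [1,6], [2,3], [2,5], [3,4], [5,6]
  2-simplices (2): [0,5,6], [1,2,3]

so the chain groups are C_0 ≅ Z^7, C_1 ≅ Z^10, C_2 ≅ Z^2.

Boundary ∂_1: C_1 → C_0 maps an edge to its endpoints' difference, ∂[p,q] = q − p.
The resulting 7×10 matrix has rank 6, and its Smith normal form has invariant factors (1,1,1,1,1,1).

Boundary ∂_2: C_2 → C_1 sends each 2-simplex [p,q,r] to [q,r] − [p,r] + [p,q]. For instance
  ∂[0,5,6] = [5,6] − [0,6] + [0,5],
  ∂[1,2,3] = [2,3] − [1,3] + [1,2].
The resulting 10×2 matrix has rank 2, and its Smith normal form has invariant factors (1,1).

Now H_k = ker ∂_k / im ∂_{k+1}, so:

  H_0: rank C_0 − rank ∂_1 = 7 − 6 = 1, and the invariant factors of ∂_1 are all 1, so H_0 ≅ Z.
  H_1: rank ker ∂_1 − rank ∂_2 = (10 − 6) − 2 = 2, and the invariant factors of ∂_2 are all 1, so H_1 ≅ Z^2.
  H_2: rank ker ∂_2 − rank ∂_3 = (2 − 2) − 0 = 0, and there is no ∂_3, so H_2 ≅ 0.

H_0 ≅ Z,  H_1 ≅ Z^2,  H_2 = 0.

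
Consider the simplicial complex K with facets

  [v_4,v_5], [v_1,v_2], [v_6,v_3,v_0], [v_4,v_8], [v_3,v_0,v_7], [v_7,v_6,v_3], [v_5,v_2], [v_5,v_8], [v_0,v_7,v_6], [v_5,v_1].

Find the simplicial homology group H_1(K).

Order the vertices as v_0 < v_1 < v_2 < v_3 < v_4 < v_5 < v_6 < v_7 < v_8. Listing each simplex with vertices in this order, K has dimension 2 with simplices:

  0-simplices (9): [v_0], [v_1], [v_2], [v_3], [v_4], [v_5], [v_6], [v_7], [v_8]
  1-simplices (12): [v_0,v_3], [v_0,v_6], [v_0,v_7], [v_1,v_2], [v_1,v_5], [v_2,v_5], [v_3,v_6], [v_3,v_7], [v_4,v_5], [v_4,v_8], [v_5,v_8], [v_6,v_7]
  2-simplices (4): [v_0,v_3,v_6], [v_0,v_3,v_7], [v_0,v_6,v_7], [v_3,v_6,v_7]

giving chain groups C_0 ≅ Z^9, C_1 ≅ Z^12, C_2 ≅ Z^4.

Boundary ∂_1: C_1 → C_0 sends each edge [p,q] (with p < q) to q − p.
The 9×12 boundary matrix has rank 7 and Smith normal form diag(1,1,1,1,1,1,1).

Boundary ∂_2: C_2 → C_1 maps a triangle to the signed sum of its edges. For instance
  ∂[v_0,v_6,v_7] = [v_6,v_7] − [v_0,v_7] + [v_0,v_6],
  ∂[v_0,v_3,v_7] = [v_3,v_7] − [v_0,v_7] + [v_0,v_3].
The resulting 12×4 matrix has rank 3, and its Smith normal form has invariant factors (1,1,1).

Computing H_k = (kernel of ∂_k) / (image of ∂_{k+1}):

  H_1: rank ker ∂_1 − rank ∂_2 = (12 − 7) − 3 = 2, and the invariant factors of ∂_2 are all 1, so H_1 ≅ Z^2.

H_1 = Z^2.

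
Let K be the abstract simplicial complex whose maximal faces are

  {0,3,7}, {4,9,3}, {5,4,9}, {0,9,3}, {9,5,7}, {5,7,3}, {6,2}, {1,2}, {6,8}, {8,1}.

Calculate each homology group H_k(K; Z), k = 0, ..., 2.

We work with the vertex ordering 0 < 1 < 2 < 3 < 4 < 5 < 6 < 7 < 8 < 9. The simplices of K, each written with vertices in increasing order, are:

  0-simplices (10): [0], [1], [2], [3], [4], [5], [6], [7], [8], [9]
  1-simplices (16): [0,3], [0,7], [0,9], [1,2], [1,8], [2,6], [3,4], [3,5], [3,7], [3,9], [4,5], [4,9], [5,7], [5,9], [6,8], [7,9]
  2-simplices (6): [0,3,7], [0,3,9], [3,4,9], [3,5,7], [4,5,9], [5,7,9]

Hence C_0 ≅ Z^10, C_1 ≅ Z^16, C_2 ≅ Z^6.

∂_1: C_1 → C_0 maps an edge to its endpoints' difference, ∂[p,q] = q − p. For instance
  ∂[0,7] = [7] − [0].
The 10×16 boundary matrix has rank 8 and Smith normal form diag(1,1,1,1,1,1,1,1).

∂_2: C_2 → C_1 sends each 2-simplex [p,q,r] to [q,r] − [p,r] + [p,q]. For instance
  ∂[3,4,9] = [4,9] − [3,9] + [3,4],
  ∂[3,5,7] = [5,7] − [3,7] + [3,5].
The resulting 16×6 matrix has rank 6, and its Smith normal form has invariant factors (1,1,1,1,1,1).

From H_k ≅ ker(∂_k) / im(∂_{k+1}) we obtain:

  H_0: rank C_0 − rank ∂_1 = 10 − 8 = 2, and the invariant factors of ∂_1 are all 1, so H_0 = Z^2.
  H_1: rank ker ∂_1 − rank ∂_2 = (16 − 8) − 6 = 2, and the invariant factors of ∂_2 are all 1, so H_1 = Z^2.
  H_2: rank ker ∂_2 − rank ∂_3 = (6 − 6) − 0 = 0, and there is no ∂_3, so H_2 = 0.

As a check, the Euler characteristic is 10 − 16 + 6 = 0, which agrees with 2 − 2 + 0 = 0.

H_0 ≅ Z^2,  H_1 ≅ Z^2,  H_2 = 0.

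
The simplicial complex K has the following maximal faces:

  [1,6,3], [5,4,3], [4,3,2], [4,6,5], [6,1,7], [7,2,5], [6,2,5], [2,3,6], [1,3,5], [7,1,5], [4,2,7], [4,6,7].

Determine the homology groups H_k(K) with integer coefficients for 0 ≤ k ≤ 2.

We work with the vertex ordering 1 < 2 < 3 < 4 < 5 < 6 < 7. The simplices of K, each written with vertices in increasing order, are:

  0-simplices (7): [1], [2], [3], [4], [5], [6], [7]
  1-simplices (18): [1,3], [1,5], [1,6], [1,7], [2,3], [2,4], [2,5], [2,6], [2,7], [3,4], [3,5], [3,6], [4,5], [4,6], [4,7], [5,6], [5,7], [6,7]
  2-simplices (12): [1,3,5], [1,3,6], [1,5,7], [1,6,7], [2,3,4], [2,3,6], [2,4,7], [2,5,6], [2,5,7], [3,4,5], [4,5,6], [4,6,7]

so the chain groups are C_0 ≅ Z^7, C_1 ≅ Z^18, C_2 ≅ Z^12.

Boundary ∂_1: C_1 → C_0 maps an edge to its endpoints' difference, ∂[p,q] = q − p.
This gives a 7×18 integer matrix of rank 6; reducing to Smith normal form yields diagonal entries (1,1,1,1,1,1).

Boundary ∂_2: C_2 → C_1 maps a triangle to the signed sum of its edges. For instance
  ∂[1,6,7] = [6,7] − [1,7] + [1,6],
  ∂[3,4,5] = [4,5] − [3,5] + [3,4].
As a 18×12 matrix over Z this has rank 12, with invariant factors (1,1,1,1,1,1,1,1,1,1,1,2).

From H_k ≅ ker(∂_k) / im(∂_{k+1}) we obtain:

  H_0: rank C_0 − rank ∂_1 = 7 − 6 = 1, and the invariant factors of ∂_1 are all 1, so H_0 = Z.
  H_1: rank ker ∂_1 − rank ∂_2 = (18 − 6) − 12 = 0, and ∂_2 has invariant factor 2 > 1, so H_1 = Z/2Z.
  H_2: rank ker ∂_2 − rank ∂_3 = (12 − 12) − 0 = 0, and there is no ∂_3, so H_2 = 0.

As a check, the Euler characteristic is 7 − 18 + 12 = 1, which agrees with 1 − 0 + 0 = 1.

H_0 ≅ Z,  H_1 ≅ Z/2Z,  H_2 = 0.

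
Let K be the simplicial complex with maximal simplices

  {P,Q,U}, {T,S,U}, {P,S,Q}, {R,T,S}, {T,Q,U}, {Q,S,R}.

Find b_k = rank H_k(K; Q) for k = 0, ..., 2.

Order the vertices as P < Q < R < S < T < U. Listing each simplex with vertices in this order, K has dimension 2 with simplices:

  0-simplices (6): P, Q, R, S, T, U
  1-simplices (12): PQ, PS, PU, QR, QS, QT, QU, RS, RT, ST, SU, TU
  2-simplices (6): PQS, PQU, QRS, QTU, RST, STU

so the chain groups are C_0 ≅ Z^6, C_1 ≅ Z^12, C_2 ≅ Z^6.

Boundary ∂_1: C_1 → C_0 maps an edge to its endpoints' difference, ∂[p,q] = q − p.
The 6×12 boundary matrix has rank 5 and Smith normal form diag(1,1,1,1,1).

∂_2: C_2 → C_1 sends each 2-simplex [p,q,r] to [q,r] − [p,r] + [p,q]. For instance
  ∂PQS = QS − PS + PQ,
  ∂QTU = TU − QU + QT.
As a 12×6 matrix over Z this has rank 6, with invariant factors (1,1,1,1,1,1).

From H_k ≅ ker(∂_k) / im(∂_{k+1}) we obtain:

  H_0: rank C_0 − rank ∂_1 = 6 − 5 = 1, and the invariant factors of ∂_1 are all 1, so H_0 ≅ Z.
  H_1: rank ker ∂_1 − rank ∂_2 = (12 − 5) − 6 = 1, and the invariant factors of ∂_2 are all 1, so H_1 ≅ Z.
  H_2: rank ker ∂_2 − rank ∂_3 = (6 − 6) − 0 = 0, and there is no ∂_3, so H_2 ≅ 0.

As a check, the Euler characteristic is 6 − 12 + 6 = 0, which agrees with 1 − 1 + 0 = 0.
(K is a triangulation of the cylinder S^1 x I.)

Hence the Betti numbers are b_0 = 1, b_1 = 1, b_2 = 0.

b_0 = 1, b_1 = 1, b_2 = 0.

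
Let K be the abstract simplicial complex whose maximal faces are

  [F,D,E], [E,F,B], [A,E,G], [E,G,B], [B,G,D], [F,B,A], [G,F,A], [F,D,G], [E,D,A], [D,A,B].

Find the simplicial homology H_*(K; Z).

H_0 = Z,  H_1 = Z/2,  H_2 = 0.

Fix the vertex order A < B < D < E < F < G and write every simplex with vertices in increasing order. Then dim K = 2 and the simplices of K are:

  0-simplices (6): A, B, D, E, F, G
  1-simplices (15): AB, AD, AE, AF, AG, BD, BE, BF, BG, DE, DF, DG, EF, EG, FG
  2-simplices (10): ABD, ABF, ADE, AEG, AFG, BDG, BEF, BEG, DEF, DFG

Hence C_0 ≅ Z^6, C_1 ≅ Z^15, C_2 ≅ Z^10.

∂_1: C_1 → C_0 maps an edge to its endpoints' difference, ∂[p,q] = q − p.
This gives a 6×15 integer matrix of rank 5; reducing to Smith normal form yields diagonal entries (1,1,1,1,1).

The boundary map ∂_2: C_2 → C_1 maps a triangle to the signed sum of its edges. For instance
  ∂ADE = DE − AE + AD,
  ∂BEG = EG − BG + BE.
The 15×10 boundary matrix has rank 10 and Smith normal form diag(1,1,1,1,1,1,1,1,1,2).

Computing H_k = (kernel of ∂_k) / (image of ∂_{k+1}):

  H_0: rank C_0 − rank ∂_1 = 6 − 5 = 1, and the invariant factors of ∂_1 are all 1, so H_0 = Z.
  H_1: rank ker ∂_1 − rank ∂_2 = (15 − 5) − 10 = 0, and ∂_2 has invariant factor 2 > 1, so H_1 = Z/2.
  H_2: rank ker ∂_2 − rank ∂_3 = (10 − 10) − 0 = 0, and there is no ∂_3, so H_2 = 0.

(K is a triangulation of the real projective plane RP^2.)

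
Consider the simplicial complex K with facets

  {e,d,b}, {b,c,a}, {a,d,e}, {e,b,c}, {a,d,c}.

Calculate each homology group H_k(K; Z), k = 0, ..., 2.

H_0 = Z,  H_1 = Z,  H_2 = 0.

Fix the vertex order a < b < c < d < e and write every simplex with vertices in increasing order. Then dim K = 2 and the simplices of K are:

  0-simplices (5): a, b, c, d, e
  1-simplices (10): ab, ac, ad, ae, bc, bd, be, cd, ce, de
  2-simplices (5): abc, acd, ade, bce, bde

Hence C_0 ≅ Z^5, C_1 ≅ Z^10, C_2 ≅ Z^5.

The boundary map ∂_1: C_1 → C_0 is given by ∂[p,q] = [q] − [p]. For instance
  ∂de = e − d.
This gives a 5×10 integer matrix of rank 4; reducing to Smith normal form yields diagonal entries (1,1,1,1).

∂_2: C_2 → C_1 acts by ∂[p,q,r] = [q,r] − [p,r] + [p,q]. For instance
  ∂acd = cd − ad + ac,
  ∂ade = de − ae + ad.
This gives a 10×5 integer matrix of rank 5; reducing to Smith normal form yields diagonal entries (1,1,1,1,1).

Reading off H_k = ker ∂_k / im ∂_{k+1}:

  H_0: rank C_0 − rank ∂_1 = 5 − 4 = 1, and the invariant factors of ∂_1 are all 1, so H_0 ≅ Z.
  H_1: rank ker ∂_1 − rank ∂_2 = (10 − 4) − 5 = 1, and the invariant factors of ∂_2 are all 1, so H_1 ≅ Z.
  H_2: rank ker ∂_2 − rank ∂_3 = (5 − 5) − 0 = 0, and there is no ∂_3, so H_2 ≅ 0.

As a check, the Euler characteristic is 5 − 10 + 5 = 0, which agrees with 1 − 1 + 0 = 0.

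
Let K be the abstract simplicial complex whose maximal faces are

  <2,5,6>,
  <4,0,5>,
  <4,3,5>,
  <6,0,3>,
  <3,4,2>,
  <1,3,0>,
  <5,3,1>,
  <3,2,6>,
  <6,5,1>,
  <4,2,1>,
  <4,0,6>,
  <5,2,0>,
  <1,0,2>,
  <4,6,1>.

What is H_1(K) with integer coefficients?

H_1 = Z^2.

We work with the vertex ordering 0 < 1 < 2 < 3 < 4 < 5 < 6. The simplices of K, each written with vertices in increasing order, are:

  0-simplices (7): [0], [1], [2], [3], [4], [5], [6]
  1-simplices (21): [0,1], [0,2], [0,3], [0,4], [0,5], [0,6], [1,2], [1,3], [1,4], [1,5], [1,6], [2,3], [2,4], [2,5], [2,6], [3,4], [3,5], [3,6], [4,5], [4,6], [5,6]
  2-simplices (14): [0,1,2], [0,1,3], [0,2,5], [0,3,6], [0,4,5], [0,4,6], [1,2,4], [1,3,5], [1,4,6], [1,5,6], [2,3,4], [2,3,6], [2,5,6], [3,4,5]

so the chain groups are C_0 ≅ Z^7, C_1 ≅ Z^21, C_2 ≅ Z^14.

Boundary ∂_1: C_1 → C_0 sends each edge [p,q] (with p < q) to q − p.
As a 7×21 matrix over Z this has rank 6, with invariant factors (1,1,1,1,1,1).

The boundary map ∂_2: C_2 → C_1 maps a triangle to the signed sum of its edges. For instance
  ∂[1,3,5] = [3,5] − [1,5] + [1,3],
  ∂[2,3,6] = [3,6] − [2,6] + [2,3].
This gives a 21×14 integer matrix of rank 13; reducing to Smith normal form yields diagonal entries (1,1,1,1,1,1,1,1,1,1,1,1,1).

Reading off H_k = ker ∂_k / im ∂_{k+1}:

  H_1: rank ker ∂_1 − rank ∂_2 = (21 − 6) − 13 = 2, and the invariant factors of ∂_2 are all 1, so H_1 = Z^2.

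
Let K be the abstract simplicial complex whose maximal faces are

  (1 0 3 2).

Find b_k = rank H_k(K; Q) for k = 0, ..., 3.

Fix the vertex order 0 < 1 < 2 < 3 and write every simplex with vertices in increasing order. Then dim K = 3 and the simplices of K are:

  0-simplices (4): [0], [1], [2], [3]
  1-simplices (6): [0,1], [0,2], [0,3], [1,2], [1,3], [2,3]
  2-simplices (4): [0,1,2], [0,1,3], [0,2,3], [1,2,3]
  3-simplices (1): [0,1,2,3]

Hence C_0 ≅ Z^4, C_1 ≅ Z^6, C_2 ≅ Z^4, C_3 ≅ Z^1.

∂_1: C_1 → C_0 maps an edge to its endpoints' difference, ∂[p,q] = q − p. For instance
  ∂[2,3] = [3] − [2].
The 4×6 boundary matrix has rank 3 and Smith normal form diag(1,1,1).

Boundary ∂_2: C_2 → C_1 maps a triangle to the signed sum of its edges. For instance
  ∂[0,2,3] = [2,3] − [0,3] + [0,2],
  ∂[0,1,2] = [1,2] − [0,2] + [0,1].
The 6×4 boundary matrix has rank 3 and Smith normal form diag(1,1,1).

Boundary ∂_3: C_3 → C_2 sends each 3-simplex σ to the alternating sum Σ_i (−1)^i (σ with its i-th vertex removed). For instance
  ∂[0,1,2,3] = [1,2,3] − [0,2,3] + [0,1,3] − [0,1,2].
This gives a 4×1 integer matrix of rank 1; reducing to Smith normal form yields diagonal entries (1).

From H_k ≅ ker(∂_k) / im(∂_{k+1}) we obtain:

  H_0: rank C_0 − rank ∂_1 = 4 − 3 = 1, and the invariant factors of ∂_1 are all 1, so H_0 ≅ Z.
  H_1: rank ker ∂_1 − rank ∂_2 = (6 − 3) − 3 = 0, and the invariant factors of ∂_2 are all 1, so H_1 ≅ 0.
  H_2: rank ker ∂_2 − rank ∂_3 = (4 − 3) − 1 = 0, and the invariant factors of ∂_3 are all 1, so H_2 ≅ 0.
  H_3: rank ker ∂_3 − rank ∂_4 = (1 − 1) − 0 = 0, and there is no ∂_4, so H_3 ≅ 0.

Hence the Betti numbers are b_0 = 1, b_1 = 0, b_2 = 0, b_3 = 0.

b_0 = 1, b_1 = 0, b_2 = 0, b_3 = 0.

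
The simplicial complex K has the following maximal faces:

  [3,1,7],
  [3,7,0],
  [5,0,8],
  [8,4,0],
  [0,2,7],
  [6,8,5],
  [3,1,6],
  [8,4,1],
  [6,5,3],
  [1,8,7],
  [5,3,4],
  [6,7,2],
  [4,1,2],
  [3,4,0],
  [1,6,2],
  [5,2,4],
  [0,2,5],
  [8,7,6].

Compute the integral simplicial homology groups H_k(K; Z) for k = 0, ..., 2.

Fix the vertex order 0 < 1 < 2 < 3 < 4 < 5 < 6 < 7 < 8 and write every simplex with vertices in increasing order. Then dim K = 2 and the simplices of K are:

  0-simplices (9): [0], [1], [2], [3], [4], [5], [6], [7], [8]
  1-simplices (27): (27 of them)
  2-simplices (18): [0,2,5], [0,2,7], [0,3,4], [0,3,7], [0,4,8], [0,5,8], [1,2,4], [1,2,6], [1,3,6], [1,3,7], [1,4,8], [1,7,8], [2,4,5], [2,6,7], [3,4,5], [3,5,6], [5,6,8], [6,7,8]

giving chain groups C_0 ≅ Z^9, C_1 ≅ Z^27, C_2 ≅ Z^18.

Boundary ∂_1: C_1 → C_0 is given by ∂[p,q] = [q] − [p]. For instance
  ∂[2,5] = [5] − [2].
This gives a 9×27 integer matrix of rank 8; reducing to Smith normal form yields diagonal entries (1,1,1,1,1,1,1,1).

∂_2: C_2 → C_1 sends each 2-simplex [p,q,r] to [q,r] − [p,r] + [p,q]. For instance
  ∂[2,6,7] = [6,7] − [2,7] + [2,6],
  ∂[1,4,8] = [4,8] − [1,8] + [1,4].
The resulting 27×18 matrix has rank 18, and its Smith normal form has invariant factors (1,1,1,1,1,1,1,1,1,1,1,1,1,1,1,1,1,2).

Reading off H_k = ker ∂_k / im ∂_{k+1}:

  H_0: rank C_0 − rank ∂_1 = 9 − 8 = 1, and the invariant factors of ∂_1 are all 1, so H_0 ≅ Z.
  H_1: rank ker ∂_1 − rank ∂_2 = (27 − 8) − 18 = 1, and ∂_2 has invariant factor 2 > 1, so H_1 ≅ Z ⊕ Z/2Z.
  H_2: rank ker ∂_2 − rank ∂_3 = (18 − 18) − 0 = 0, and there is no ∂_3, so H_2 ≅ 0.

H_0 ≅ Z,  H_1 ≅ Z ⊕ Z/2Z,  H_2 = 0.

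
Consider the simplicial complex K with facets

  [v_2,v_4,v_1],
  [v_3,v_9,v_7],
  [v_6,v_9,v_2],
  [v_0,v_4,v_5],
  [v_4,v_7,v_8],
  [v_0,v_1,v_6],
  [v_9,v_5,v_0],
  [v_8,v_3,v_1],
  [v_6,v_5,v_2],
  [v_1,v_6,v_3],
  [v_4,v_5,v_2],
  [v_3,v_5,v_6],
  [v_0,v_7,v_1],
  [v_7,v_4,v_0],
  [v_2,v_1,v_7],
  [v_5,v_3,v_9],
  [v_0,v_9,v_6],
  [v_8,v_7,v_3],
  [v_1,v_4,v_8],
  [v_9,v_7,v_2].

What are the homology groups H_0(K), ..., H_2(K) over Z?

We work with the vertex ordering v_0 < v_1 < v_2 < v_3 < v_4 < v_5 < v_6 < v_7 < v_8 < v_9. The simplices of K, each written with vertices in increasing order, are:

  0-simplices (10): [v_0], [v_1], [v_2], [v_3], [v_4], [v_5], [v_6], [v_7], [v_8], [v_9]
  1-simplices (30): (30 of them)
  2-simplices (20): (20 of them)

so the chain groups are C_0 ≅ Z^10, C_1 ≅ Z^30, C_2 ≅ Z^20.

Boundary ∂_1: C_1 → C_0 maps an edge to its endpoints' difference, ∂[p,q] = q − p.
The 10×30 boundary matrix has rank 9 and Smith normal form diag(1,1,1,1,1,1,1,1,1).

The boundary map ∂_2: C_2 → C_1 maps a triangle to the signed sum of its edges. For instance
  ∂[v_1,v_3,v_6] = [v_3,v_6] − [v_1,v_6] + [v_1,v_3],
  ∂[v_4,v_7,v_8] = [v_7,v_8] − [v_4,v_8] + [v_4,v_7].
The resulting 30×20 matrix has rank 20, and its Smith normal form has invariant factors (1,1,1,1,1,1,1,1,1,1,1,1,1,1,1,1,1,1,1,2).

Reading off H_k = ker ∂_k / im ∂_{k+1}:

  H_0: rank C_0 − rank ∂_1 = 10 − 9 = 1, and the invariant factors of ∂_1 are all 1, so H_0 ≅ Z.
  H_1: rank ker ∂_1 − rank ∂_2 = (30 − 9) − 20 = 1, and ∂_2 has invariant factor 2 > 1, so H_1 ≅ Z ⊕ Z/2Z.
  H_2: rank ker ∂_2 − rank ∂_3 = (20 − 20) − 0 = 0, and there is no ∂_3, so H_2 ≅ 0.

H_0 = Z,  H_1 = Z ⊕ Z/2Z,  H_2 = 0.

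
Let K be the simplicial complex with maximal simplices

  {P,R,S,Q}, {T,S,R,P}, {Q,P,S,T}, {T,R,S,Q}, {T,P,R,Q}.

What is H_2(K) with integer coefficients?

H_2 = 0.

Order the vertices as P < Q < R < S < T. Listing each simplex with vertices in this order, K has dimension 3 with simplices:

  0-simplices (5): P, Q, R, S, T
  1-simplices (10): PQ, PR, PS, PT, QR, QS, QT, RS, RT, ST
  2-simplices (10): PQR, PQS, PQT, PRS, PRT, PST, QRS, QRT, QST, RST
  3-simplices (5): PQRS, PQRT, PQST, PRST, QRST

giving chain groups C_0 ≅ Z^5, C_1 ≅ Z^10, C_2 ≅ Z^10, C_3 ≅ Z^5.

The boundary map ∂_1: C_1 → C_0 sends each edge [p,q] (with p < q) to q − p. For instance
  ∂PS = S − P.
As a 5×10 matrix over Z this has rank 4, with invariant factors (1,1,1,1).

∂_2: C_2 → C_1 sends each 2-simplex [p,q,r] to [q,r] − [p,r] + [p,q]. For instance
  ∂PRT = RT − PT + PR,
  ∂QRS = RS − QS + QR.
The 10×10 boundary matrix has rank 6 and Smith normal form diag(1,1,1,1,1,1).

Boundary ∂_3: C_3 → C_2 sends each 3-simplex σ to the alternating sum Σ_i (−1)^i (σ with its i-th vertex removed). For instance
  ∂PQRT = QRT − PRT + PQT − PQR,
  ∂PQRS = QRS − PRS + PQS − PQR.
The 10×5 boundary matrix has rank 4 and Smith normal form diag(1,1,1,1).

From H_k ≅ ker(∂_k) / im(∂_{k+1}) we obtain:

  H_2: rank ker ∂_2 − rank ∂_3 = (10 − 6) − 4 = 0, and the invariant factors of ∂_3 are all 1, so H_2 ≅ 0.

(K is a triangulation of the 3-sphere S^3.)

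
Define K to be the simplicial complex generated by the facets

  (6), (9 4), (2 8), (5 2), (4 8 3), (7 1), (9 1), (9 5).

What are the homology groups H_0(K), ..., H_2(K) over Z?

H_0 ≅ Z^2,  H_1 ≅ Z,  H_2 = 0.

We work with the vertex ordering 1 < 2 < 3 < 4 < 5 < 6 < 7 < 8 < 9. The simplices of K, each written with vertices in increasing order, are:

  0-simplices (9): [1], [2], [3], [4], [5], [6], [7], [8], [9]
  1-simplices (9): [1,7], [1,9], [2,5], [2,8], [3,4], [3,8], [4,8], [4,9], [5,9]
  2-simplices (1): [3,4,8]

so the chain groups are C_0 ≅ Z^9, C_1 ≅ Z^9, C_2 ≅ Z^1.

Boundary ∂_1: C_1 → C_0 maps an edge to its endpoints' difference, ∂[p,q] = q − p.
The 9×9 boundary matrix has rank 7 and Smith normal form diag(1,1,1,1,1,1,1).

Boundary ∂_2: C_2 → C_1 maps a triangle to the signed sum of its edges. For instance
  ∂[3,4,8] = [4,8] − [3,8] + [3,4].
This gives a 9×1 integer matrix of rank 1; reducing to Smith normal form yields diagonal entries (1).

From H_k ≅ ker(∂_k) / im(∂_{k+1}) we obtain:

  H_0: rank C_0 − rank ∂_1 = 9 − 7 = 2, and the invariant factors of ∂_1 are all 1, so H_0 ≅ Z^2.
  H_1: rank ker ∂_1 − rank ∂_2 = (9 − 7) − 1 = 1, and the invariant factors of ∂_2 are all 1, so H_1 ≅ Z.
  H_2: rank ker ∂_2 − rank ∂_3 = (1 − 1) − 0 = 0, and there is no ∂_3, so H_2 ≅ 0.

As a check, the Euler characteristic is 9 − 9 + 1 = 1, which agrees with 2 − 1 + 0 = 1.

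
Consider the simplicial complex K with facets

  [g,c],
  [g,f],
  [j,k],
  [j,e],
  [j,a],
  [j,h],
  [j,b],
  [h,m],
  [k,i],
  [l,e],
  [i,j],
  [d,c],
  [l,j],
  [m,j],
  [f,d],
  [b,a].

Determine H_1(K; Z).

H_1 = Z^5.

Take the total order a < b < c < d < e < f < g < h < i < j < k < l < m on the vertex set. Then K (dimension 1) consists of the simplices:

  0-simplices (13): a, b, c, d, e, f, g, h, i, j, k, l, m
  1-simplices (16): ab, aj, bj, cd, cg, df, ej, el, fg, hj, hm, ij, ik, jk, jl, jm

so the chain groups are C_0 ≅ Z^13, C_1 ≅ Z^16.

∂_1: C_1 → C_0 maps an edge to its endpoints' difference, ∂[p,q] = q − p. For instance
  ∂el = l − e.
As a 13×16 matrix over Z this has rank 11, with invariant factors (1,1,1,1,1,1,1,1,1,1,1).

Computing H_k = (kernel of ∂_k) / (image of ∂_{k+1}):

  H_1: rank ker ∂_1 − rank ∂_2 = (16 − 11) − 0 = 5, and there is no ∂_2, so H_1 ≅ Z^5.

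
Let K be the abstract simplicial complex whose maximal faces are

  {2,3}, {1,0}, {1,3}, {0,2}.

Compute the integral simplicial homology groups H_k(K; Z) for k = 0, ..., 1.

Take the total order 0 < 1 < 2 < 3 on the vertex set. Then K (dimension 1) consists of the simplices:

  0-simplices (4): [0], [1], [2], [3]
  1-simplices (4): [0,1], [0,2], [1,3], [2,3]

Hence C_0 ≅ Z^4, C_1 ≅ Z^4.

∂_1: C_1 → C_0 maps an edge to its endpoints' difference, ∂[p,q] = q − p.
This gives a 4×4 integer matrix of rank 3; reducing to Smith normal form yields diagonal entries (1,1,1).

Computing H_k = (kernel of ∂_k) / (image of ∂_{k+1}):

  H_0: rank C_0 − rank ∂_1 = 4 − 3 = 1, and the invariant factors of ∂_1 are all 1, so H_0 ≅ Z.
  H_1: rank ker ∂_1 − rank ∂_2 = (4 − 3) − 0 = 1, and there is no ∂_2, so H_1 ≅ Z.

H_0 ≅ Z,  H_1 ≅ Z.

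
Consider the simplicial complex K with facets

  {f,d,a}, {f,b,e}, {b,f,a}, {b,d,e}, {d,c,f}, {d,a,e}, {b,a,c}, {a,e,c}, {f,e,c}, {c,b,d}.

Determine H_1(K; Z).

H_1 ≅ Z/2.

Order the vertices as a < b < c < d < e < f. Listing each simplex with vertices in this order, K has dimension 2 with simplices:

  0-simplices (6): a, b, c, d, e, f
  1-simplices (15): ab, ac, ad, ae, af, bc, bd, be, bf, cd, ce, cf, de, df, ef
  2-simplices (10): abc, abf, ace, ade, adf, bcd, bde, bef, cdf, cef

so the chain groups are C_0 ≅ Z^6, C_1 ≅ Z^15, C_2 ≅ Z^10.

The boundary map ∂_1: C_1 → C_0 maps an edge to its endpoints' difference, ∂[p,q] = q − p. For instance
  ∂af = f − a.
As a 6×15 matrix over Z this has rank 5, with invariant factors (1,1,1,1,1).

The boundary map ∂_2: C_2 → C_1 maps a triangle to the signed sum of its edges. For instance
  ∂abf = bf − af + ab,
  ∂cdf = df − cf + cd.
As a 15×10 matrix over Z this has rank 10, with invariant factors (1,1,1,1,1,1,1,1,1,2).

Computing H_k = (kernel of ∂_k) / (image of ∂_{k+1}):

  H_1: rank ker ∂_1 − rank ∂_2 = (15 − 5) − 10 = 0, and ∂_2 has invariant factor 2 > 1, so H_1 ≅ Z/2.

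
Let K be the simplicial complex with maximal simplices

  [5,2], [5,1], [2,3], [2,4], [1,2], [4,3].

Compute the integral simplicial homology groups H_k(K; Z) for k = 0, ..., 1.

Take the total order 1 < 2 < 3 < 4 < 5 on the vertex set. Then K (dimension 1) consists of the simplices:

  0-simplices (5): [1], [2], [3], [4], [5]
  1-simplices (6): [1,2], [1,5], [2,3], [2,4], [2,5], [3,4]

Hence C_0 ≅ Z^5, C_1 ≅ Z^6.

Boundary ∂_1: C_1 → C_0 is given by ∂[p,q] = [q] − [p].
The 5×6 boundary matrix has rank 4 and Smith normal form diag(1,1,1,1).

Reading off H_k = ker ∂_k / im ∂_{k+1}:

  H_0: rank C_0 − rank ∂_1 = 5 − 4 = 1, and the invariant factors of ∂_1 are all 1, so H_0 ≅ Z.
  H_1: rank ker ∂_1 − rank ∂_2 = (6 − 4) − 0 = 2, and there is no ∂_2, so H_1 ≅ Z^2.

(K is a triangulation of a wedge of 2 circles.)

H_0 = Z,  H_1 = Z^2.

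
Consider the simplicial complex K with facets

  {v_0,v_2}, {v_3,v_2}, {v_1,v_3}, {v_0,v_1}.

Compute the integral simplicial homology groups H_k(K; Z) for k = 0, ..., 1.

H_0 = Z,  H_1 = Z.

We work with the vertex ordering v_0 < v_1 < v_2 < v_3. The simplices of K, each written with vertices in increasing order, are:

  0-simplices (4): [v_0], [v_1], [v_2], [v_3]
  1-simplices (4): [v_0,v_1], [v_0,v_2], [v_1,v_3], [v_2,v_3]

Hence C_0 ≅ Z^4, C_1 ≅ Z^4.

∂_1: C_1 → C_0 is given by ∂[p,q] = [q] − [p]. For instance
  ∂[v_1,v_3] = [v_3] − [v_1].
As a 4×4 matrix over Z this has rank 3, with invariant factors (1,1,1).

Reading off H_k = ker ∂_k / im ∂_{k+1}:

  H_0: rank C_0 − rank ∂_1 = 4 − 3 = 1, and the invariant factors of ∂_1 are all 1, so H_0 = Z.
  H_1: rank ker ∂_1 − rank ∂_2 = (4 − 3) − 0 = 1, and there is no ∂_2, so H_1 = Z.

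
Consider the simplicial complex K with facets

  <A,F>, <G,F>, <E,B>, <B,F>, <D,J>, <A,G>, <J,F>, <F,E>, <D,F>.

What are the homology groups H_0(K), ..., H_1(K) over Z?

H_0 ≅ Z,  H_1 ≅ Z^3.

Take the total order A < B < D < E < F < G < J on the vertex set. Then K (dimension 1) consists of the simplices:

  0-simplices (7): A, B, D, E, F, G, J
  1-simplices (9): AF, AG, BE, BF, DF, DJ, EF, FG, FJ

so the chain groups are C_0 ≅ Z^7, C_1 ≅ Z^9.

The boundary map ∂_1: C_1 → C_0 maps an edge to its endpoints' difference, ∂[p,q] = q − p. For instance
  ∂AF = F − A.
The resulting 7×9 matrix has rank 6, and its Smith normal form has invariant factors (1,1,1,1,1,1).

Now H_k = ker ∂_k / im ∂_{k+1}, so:

  H_0: rank C_0 − rank ∂_1 = 7 − 6 = 1, and the invariant factors of ∂_1 are all 1, so H_0 = Z.
  H_1: rank ker ∂_1 − rank ∂_2 = (9 − 6) − 0 = 3, and there is no ∂_2, so H_1 = Z^3.

As a check, the Euler characteristic is 7 − 9 = -2, which agrees with 1 − 3 = -2.
(K is a triangulation of a wedge of 3 circles.)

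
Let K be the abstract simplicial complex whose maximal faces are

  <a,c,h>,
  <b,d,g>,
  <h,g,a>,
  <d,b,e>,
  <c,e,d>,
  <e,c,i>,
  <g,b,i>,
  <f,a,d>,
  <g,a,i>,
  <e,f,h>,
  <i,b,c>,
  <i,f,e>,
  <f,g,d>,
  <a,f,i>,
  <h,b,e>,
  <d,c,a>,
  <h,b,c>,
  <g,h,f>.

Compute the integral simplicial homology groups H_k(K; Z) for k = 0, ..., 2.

H_0 = Z,  H_1 = Z ⊕ Z/2Z,  H_2 = 0.

Order the vertices as a < b < c < d < e < f < g < h < i. Listing each simplex with vertices in this order, K has dimension 2 with simplices:

  0-simplices (9): a, b, c, d, e, f, g, h, i
  1-simplices (27): ac, ad, af, ag, ah, ai, bc, bd, be, bg, bh, bi, cd, ce, ch, ci, de, df, dg, ef, eh, ei, fg, fh, fi, gh, gi
  2-simplices (18): acd, ach, adf, afi, agh, agi, bch, bci, bde, bdg, beh, bgi, cde, cei, dfg, efh, efi, fgh

so the chain groups are C_0 ≅ Z^9, C_1 ≅ Z^27, C_2 ≅ Z^18.

Boundary ∂_1: C_1 → C_0 maps an edge to its endpoints' difference, ∂[p,q] = q − p. For instance
  ∂ai = i − a.
As a 9×27 matrix over Z this has rank 8, with invariant factors (1,1,1,1,1,1,1,1).

∂_2: C_2 → C_1 acts by ∂[p,q,r] = [q,r] − [p,r] + [p,q]. For instance
  ∂bdg = dg − bg + bd,
  ∂ach = ch − ah + ac.
The resulting 27×18 matrix has rank 18, and its Smith normal form has invariant factors (1,1,1,1,1,1,1,1,1,1,1,1,1,1,1,1,1,2).

Now H_k = ker ∂_k / im ∂_{k+1}, so:

  H_0: rank C_0 − rank ∂_1 = 9 − 8 = 1, and the invariant factors of ∂_1 are all 1, so H_0 = Z.
  H_1: rank ker ∂_1 − rank ∂_2 = (27 − 8) − 18 = 1, and ∂_2 has invariant factor 2 > 1, so H_1 = Z ⊕ Z/2Z.
  H_2: rank ker ∂_2 − rank ∂_3 = (18 − 18) − 0 = 0, and there is no ∂_3, so H_2 = 0.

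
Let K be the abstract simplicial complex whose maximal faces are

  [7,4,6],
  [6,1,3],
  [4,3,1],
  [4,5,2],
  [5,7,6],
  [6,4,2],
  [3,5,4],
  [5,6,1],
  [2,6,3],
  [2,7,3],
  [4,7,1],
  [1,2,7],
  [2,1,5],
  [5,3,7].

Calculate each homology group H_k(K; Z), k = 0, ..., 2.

We work with the vertex ordering 1 < 2 < 3 < 4 < 5 < 6 < 7. The simplices of K, each written with vertices in increasing order, are:

  0-simplices (7): [1], [2], [3], [4], [5], [6], [7]
  1-simplices (21): [1,2], [1,3], [1,4], [1,5], [1,6], [1,7], [2,3], [2,4], [2,5], [2,6], [2,7], [3,4], [3,5], [3,6], [3,7], [4,5], [4,6], [4,7], [5,6], [5,7], [6,7]
  2-simplices (14): [1,2,5], [1,2,7], [1,3,4], [1,3,6], [1,4,7], [1,5,6], [2,3,6], [2,3,7], [2,4,5], [2,4,6], [3,4,5], [3,5,7], [4,6,7], [5,6,7]

Hence C_0 ≅ Z^7, C_1 ≅ Z^21, C_2 ≅ Z^14.

The boundary map ∂_1: C_1 → C_0 is given by ∂[p,q] = [q] − [p].
This gives a 7×21 integer matrix of rank 6; reducing to Smith normal form yields diagonal entries (1,1,1,1,1,1).

Boundary ∂_2: C_2 → C_1 sends each 2-simplex [p,q,r] to [q,r] − [p,r] + [p,q]. For instance
  ∂[1,3,4] = [3,4] − [1,4] + [1,3],
  ∂[5,6,7] = [6,7] − [5,7] + [5,6].
This gives a 21×14 integer matrix of rank 13; reducing to Smith normal form yields diagonal entries (1,1,1,1,1,1,1,1,1,1,1,1,1).

From H_k ≅ ker(∂_k) / im(∂_{k+1}) we obtain:

  H_0: rank C_0 − rank ∂_1 = 7 − 6 = 1, and the invariant factors of ∂_1 are all 1, so H_0 ≅ Z.
  H_1: rank ker ∂_1 − rank ∂_2 = (21 − 6) − 13 = 2, and the invariant factors of ∂_2 are all 1, so H_1 ≅ Z^2.
  H_2: rank ker ∂_2 − rank ∂_3 = (14 − 13) − 0 = 1, and there is no ∂_3, so H_2 ≅ Z.

As a check, the Euler characteristic is 7 − 21 + 14 = 0, which agrees with 1 − 2 + 1 = 0.
(K is a triangulation of the torus T^2.)

H_0 = Z,  H_1 = Z^2,  H_2 = Z.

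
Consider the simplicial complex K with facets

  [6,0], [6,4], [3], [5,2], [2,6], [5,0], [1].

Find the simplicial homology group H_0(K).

H_0 ≅ Z^3.

Take the total order 0 < 1 < 2 < 3 < 4 < 5 < 6 on the vertex set. Then K (dimension 1) consists of the simplices:

  0-simplices (7): [0], [1], [2], [3], [4], [5], [6]
  1-simplices (5): [0,5], [0,6], [2,5], [2,6], [4,6]

so the chain groups are C_0 ≅ Z^7, C_1 ≅ Z^5.

∂_1: C_1 → C_0 sends each edge [p,q] (with p < q) to q − p. For instance
  ∂[4,6] = [6] − [4].
The 7×5 boundary matrix has rank 4 and Smith normal form diag(1,1,1,1).

From H_k ≅ ker(∂_k) / im(∂_{k+1}) we obtain:

  H_0: rank C_0 − rank ∂_1 = 7 − 4 = 3, and the invariant factors of ∂_1 are all 1, so H_0 ≅ Z^3.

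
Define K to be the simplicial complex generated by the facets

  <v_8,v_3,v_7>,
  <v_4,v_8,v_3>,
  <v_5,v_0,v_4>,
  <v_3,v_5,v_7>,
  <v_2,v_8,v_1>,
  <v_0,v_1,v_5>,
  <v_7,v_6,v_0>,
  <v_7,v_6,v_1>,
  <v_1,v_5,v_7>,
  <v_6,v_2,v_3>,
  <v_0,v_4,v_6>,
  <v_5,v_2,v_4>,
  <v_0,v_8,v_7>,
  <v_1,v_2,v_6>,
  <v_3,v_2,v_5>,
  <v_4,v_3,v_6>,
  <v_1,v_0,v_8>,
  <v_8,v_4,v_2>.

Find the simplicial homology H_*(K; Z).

H_0 = Z,  H_1 = Z ⊕ Z/2Z,  H_2 = 0.

Fix the vertex order v_0 < v_1 < v_2 < v_3 < v_4 < v_5 < v_6 < v_7 < v_8 and write every simplex with vertices in increasing order. Then dim K = 2 and the simplices of K are:

  0-simplices (9): [v_0], [v_1], [v_2], [v_3], [v_4], [v_5], [v_6], [v_7], [v_8]
  1-simplices (27): (27 of them)
  2-simplices (18): (18 of them)

giving chain groups C_0 ≅ Z^9, C_1 ≅ Z^27, C_2 ≅ Z^18.

Boundary ∂_1: C_1 → C_0 maps an edge to its endpoints' difference, ∂[p,q] = q − p. For instance
  ∂[v_0,v_7] = [v_7] − [v_0].
The resulting 9×27 matrix has rank 8, and its Smith normal form has invariant factors (1,1,1,1,1,1,1,1).

The boundary map ∂_2: C_2 → C_1 sends each 2-simplex [p,q,r] to [q,r] − [p,r] + [p,q]. For instance
  ∂[v_2,v_4,v_5] = [v_4,v_5] − [v_2,v_5] + [v_2,v_4],
  ∂[v_3,v_7,v_8] = [v_7,v_8] − [v_3,v_8] + [v_3,v_7].
The resulting 27×18 matrix has rank 18, and its Smith normal form has invariant factors (1,1,1,1,1,1,1,1,1,1,1,1,1,1,1,1,1,2).

Now H_k = ker ∂_k / im ∂_{k+1}, so:

  H_0: rank C_0 − rank ∂_1 = 9 − 8 = 1, and the invariant factors of ∂_1 are all 1, so H_0 = Z.
  H_1: rank ker ∂_1 − rank ∂_2 = (27 − 8) − 18 = 1, and ∂_2 has invariant factor 2 > 1, so H_1 = Z ⊕ Z/2Z.
  H_2: rank ker ∂_2 − rank ∂_3 = (18 − 18) − 0 = 0, and there is no ∂_3, so H_2 = 0.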